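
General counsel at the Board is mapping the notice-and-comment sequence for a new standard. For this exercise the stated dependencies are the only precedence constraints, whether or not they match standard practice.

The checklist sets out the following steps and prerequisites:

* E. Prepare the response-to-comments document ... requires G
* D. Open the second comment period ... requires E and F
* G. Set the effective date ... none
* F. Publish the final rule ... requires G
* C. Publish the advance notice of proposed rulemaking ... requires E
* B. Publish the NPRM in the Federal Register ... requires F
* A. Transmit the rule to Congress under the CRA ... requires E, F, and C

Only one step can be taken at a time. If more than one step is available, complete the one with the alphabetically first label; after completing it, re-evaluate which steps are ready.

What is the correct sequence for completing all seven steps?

G → E → C → F → A → B → D

G is the only step with nothing outstanding, so it goes first.
Ready: E and F. E has the earlier label → E.
C and F are both available; C has the earlier label → C.
F needed G, now all done → F.
A, B and D are all available; A has the earlier label → A.
Ready: B and D. B has the earlier label → B.
D is the only step now ready → D.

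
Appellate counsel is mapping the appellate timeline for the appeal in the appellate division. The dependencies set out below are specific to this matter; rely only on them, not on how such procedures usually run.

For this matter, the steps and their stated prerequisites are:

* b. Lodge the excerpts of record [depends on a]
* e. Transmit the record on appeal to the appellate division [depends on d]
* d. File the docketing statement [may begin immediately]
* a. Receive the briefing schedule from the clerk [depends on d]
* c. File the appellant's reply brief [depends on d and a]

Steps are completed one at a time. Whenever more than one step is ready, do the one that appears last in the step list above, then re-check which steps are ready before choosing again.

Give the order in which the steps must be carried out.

d has no prerequisites → d first.
Now a and e have their prerequisites met. a is listed later, so a next.
c and b now also ready, so the ready set is {c, e, b}; c is listed later → c.
e and b are both available; e is listed later → e.
b needed a, now all done → b.

d, a, c, e, b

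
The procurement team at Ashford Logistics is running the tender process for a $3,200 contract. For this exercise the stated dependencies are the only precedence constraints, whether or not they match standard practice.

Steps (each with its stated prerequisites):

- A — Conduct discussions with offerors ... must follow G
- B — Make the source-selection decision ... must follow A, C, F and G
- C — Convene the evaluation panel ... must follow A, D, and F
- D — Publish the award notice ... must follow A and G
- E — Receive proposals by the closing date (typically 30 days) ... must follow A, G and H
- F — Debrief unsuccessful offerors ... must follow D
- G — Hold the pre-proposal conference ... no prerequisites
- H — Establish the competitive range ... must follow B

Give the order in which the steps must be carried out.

G A D F C B H E

G is the only step with nothing outstanding, so it goes first.
Next only A has its prerequisites met → A.
Next only D has its prerequisites met → D.
Next only F has its prerequisites met → F.
C needed A, D and F, now all done → C.
B is the only step now ready → B.
H needed B, now all done → H.
Next only E has its prerequisites met → E.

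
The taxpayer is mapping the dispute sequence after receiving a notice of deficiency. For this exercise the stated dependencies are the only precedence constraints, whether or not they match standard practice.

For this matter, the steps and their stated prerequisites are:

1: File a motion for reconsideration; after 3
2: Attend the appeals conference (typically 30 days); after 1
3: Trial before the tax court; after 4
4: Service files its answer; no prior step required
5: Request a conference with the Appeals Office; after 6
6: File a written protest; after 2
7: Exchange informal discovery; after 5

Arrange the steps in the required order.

4, 3, 1, 2, 6, 5, 7

Only 4 has no prerequisites, so it is first.
3 needed 4, now all done → 3.
1 needed 3, now all done → 1.
That leaves 2 as the only ready step → 2.
That leaves 6 as the only ready step → 6.
5 needed 6, now all done → 5.
7 is the only step now ready → 7.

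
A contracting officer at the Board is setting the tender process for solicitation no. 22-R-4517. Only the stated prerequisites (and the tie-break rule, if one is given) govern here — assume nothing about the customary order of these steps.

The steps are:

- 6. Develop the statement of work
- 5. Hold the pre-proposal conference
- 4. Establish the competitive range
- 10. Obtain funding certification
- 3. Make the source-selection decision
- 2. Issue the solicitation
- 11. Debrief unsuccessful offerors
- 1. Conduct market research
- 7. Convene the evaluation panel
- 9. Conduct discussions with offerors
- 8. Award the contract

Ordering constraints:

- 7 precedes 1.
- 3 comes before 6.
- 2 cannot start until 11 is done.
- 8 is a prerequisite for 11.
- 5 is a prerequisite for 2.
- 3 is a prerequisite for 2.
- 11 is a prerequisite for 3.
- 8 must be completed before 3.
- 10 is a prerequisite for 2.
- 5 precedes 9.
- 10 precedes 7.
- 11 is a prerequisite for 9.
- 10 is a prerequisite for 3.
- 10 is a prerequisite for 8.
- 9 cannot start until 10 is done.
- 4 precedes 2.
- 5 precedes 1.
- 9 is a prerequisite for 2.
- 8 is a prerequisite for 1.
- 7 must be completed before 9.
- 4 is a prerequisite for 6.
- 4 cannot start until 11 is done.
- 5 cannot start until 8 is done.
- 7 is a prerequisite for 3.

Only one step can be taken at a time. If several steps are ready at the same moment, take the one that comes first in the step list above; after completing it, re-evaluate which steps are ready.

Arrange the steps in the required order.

10 has no prerequisites → 10 first.
Now 7 and 8 have their prerequisites met. 7 is listed earlier, so 7 next.
8 is the only step now ready → 8.
Now 5 and 11 have their prerequisites met. 5 is listed earlier, so 5 next.
Now 11 and 1 have their prerequisites met. 11 is listed earlier, so 11 next.
Ready: 4, 3, 1 and 9. 4 is listed earlier → 4.
3, 1 and 9 are all available; 3 is listed earlier → 3.
6 now also ready, so the ready set is {6, 1, 9}; 6 is listed earlier → 6.
Ready: 1 and 9. 1 is listed earlier → 1.
That leaves 9 as the only ready step → 9.
2 is the only step now ready → 2.

10, 7, 8, 5, 11, 4, 3, 6, 1, 9, 2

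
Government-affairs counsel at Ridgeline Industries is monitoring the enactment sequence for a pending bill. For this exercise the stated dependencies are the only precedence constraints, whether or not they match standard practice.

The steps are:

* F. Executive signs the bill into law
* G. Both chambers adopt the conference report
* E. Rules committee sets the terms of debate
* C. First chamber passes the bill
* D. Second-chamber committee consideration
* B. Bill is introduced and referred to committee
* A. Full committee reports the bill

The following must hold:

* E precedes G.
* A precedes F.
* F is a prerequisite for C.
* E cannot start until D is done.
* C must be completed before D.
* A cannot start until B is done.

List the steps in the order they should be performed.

B → A → F → C → D → E → G

B is the only step with nothing outstanding, so it goes first.
That leaves A as the only ready step → A.
Next only F has its prerequisites met → F.
C is the only step now ready → C.
D is the only step now ready → D.
E needed D, now all done → E.
G needed E, now all done → G.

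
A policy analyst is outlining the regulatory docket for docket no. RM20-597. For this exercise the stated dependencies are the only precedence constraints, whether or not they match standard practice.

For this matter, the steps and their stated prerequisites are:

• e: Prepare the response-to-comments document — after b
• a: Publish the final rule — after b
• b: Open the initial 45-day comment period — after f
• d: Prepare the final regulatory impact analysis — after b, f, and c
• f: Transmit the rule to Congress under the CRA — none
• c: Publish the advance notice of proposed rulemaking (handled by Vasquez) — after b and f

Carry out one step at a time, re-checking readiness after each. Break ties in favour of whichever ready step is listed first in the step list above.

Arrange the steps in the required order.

Only f has no prerequisites, so it is first.
Next only b has its prerequisites met → b.
Ready: e, a and c. e is listed earlier → e.
Now a and c have their prerequisites met. a is listed earlier, so a next.
c is the only step now ready → c.
d is the only step now ready → d.

f → b → e → a → c → d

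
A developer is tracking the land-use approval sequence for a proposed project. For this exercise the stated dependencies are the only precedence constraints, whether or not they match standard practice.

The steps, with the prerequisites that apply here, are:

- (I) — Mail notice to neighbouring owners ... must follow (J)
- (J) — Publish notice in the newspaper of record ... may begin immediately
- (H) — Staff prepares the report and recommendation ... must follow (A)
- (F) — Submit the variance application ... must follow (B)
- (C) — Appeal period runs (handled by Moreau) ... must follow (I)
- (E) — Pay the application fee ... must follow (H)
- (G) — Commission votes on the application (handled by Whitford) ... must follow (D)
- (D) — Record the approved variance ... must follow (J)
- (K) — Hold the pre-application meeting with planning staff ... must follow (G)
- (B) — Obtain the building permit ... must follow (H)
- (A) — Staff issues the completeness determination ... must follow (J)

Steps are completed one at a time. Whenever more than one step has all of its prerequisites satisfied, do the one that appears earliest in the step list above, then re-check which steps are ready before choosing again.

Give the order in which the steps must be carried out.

(J) is the only step with nothing outstanding, so it goes first.
Ready: (I), (D) and (A). (I) is listed earlier → (I).
Now (C), (D) and (A) have their prerequisites met. (C) is listed earlier, so (C) next.
Now (D) and (A) have their prerequisites met. (D) is listed earlier, so (D) next.
Ready: (G) and (A). (G) is listed earlier → (G).
(K) now also ready, so the ready set is {(K), (A)}; (K) is listed earlier → (K).
Next only (A) has its prerequisites met → (A).
(H) needed (A), now all done → (H).
Now (E) and (B) have their prerequisites met. (E) is listed earlier, so (E) next.
That leaves (B) as the only ready step → (B).
(F) needed (B), now all done → (F).

(J) (I) (C) (D) (G) (K) (A) (H) (E) (B) (F)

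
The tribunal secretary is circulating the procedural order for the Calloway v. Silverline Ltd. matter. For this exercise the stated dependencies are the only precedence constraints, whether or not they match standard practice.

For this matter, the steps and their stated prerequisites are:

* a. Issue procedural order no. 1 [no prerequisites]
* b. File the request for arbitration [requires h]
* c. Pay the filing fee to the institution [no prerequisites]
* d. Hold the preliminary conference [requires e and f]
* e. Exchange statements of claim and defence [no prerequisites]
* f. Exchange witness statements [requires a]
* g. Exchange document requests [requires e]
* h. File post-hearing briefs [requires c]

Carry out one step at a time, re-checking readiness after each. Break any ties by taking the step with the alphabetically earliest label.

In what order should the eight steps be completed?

a, c, e, f, d, g, h, b

a, c and e have no prerequisites; a has the earlier label, so a is first.
f now also ready, so the ready set is {c, e, f}; c has the earlier label → c.
Now e, f and h have their prerequisites met. e has the earlier label, so e next.
g now also ready, so the ready set is {f, g, h}; f has the earlier label → f.
d now also ready, so the ready set is {d, g, h}; d has the earlier label → d.
Now g and h have their prerequisites met. g has the earlier label, so g next.
h is the only step now ready → h.
b is the only step now ready → b.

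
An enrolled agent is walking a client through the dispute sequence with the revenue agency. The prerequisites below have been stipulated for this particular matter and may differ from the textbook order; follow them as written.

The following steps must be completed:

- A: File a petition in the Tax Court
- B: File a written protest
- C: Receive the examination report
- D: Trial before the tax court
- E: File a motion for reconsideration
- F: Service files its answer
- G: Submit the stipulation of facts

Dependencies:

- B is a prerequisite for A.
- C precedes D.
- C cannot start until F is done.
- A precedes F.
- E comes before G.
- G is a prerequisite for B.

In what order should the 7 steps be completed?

E, G, B, A, F, C, D

E has no prerequisites → E first.
G needed E, now all done → G.
B is the only step now ready → B.
A is the only step now ready → A.
F needed A, now all done → F.
C needed F, now all done → C.
Next only D has its prerequisites met → D.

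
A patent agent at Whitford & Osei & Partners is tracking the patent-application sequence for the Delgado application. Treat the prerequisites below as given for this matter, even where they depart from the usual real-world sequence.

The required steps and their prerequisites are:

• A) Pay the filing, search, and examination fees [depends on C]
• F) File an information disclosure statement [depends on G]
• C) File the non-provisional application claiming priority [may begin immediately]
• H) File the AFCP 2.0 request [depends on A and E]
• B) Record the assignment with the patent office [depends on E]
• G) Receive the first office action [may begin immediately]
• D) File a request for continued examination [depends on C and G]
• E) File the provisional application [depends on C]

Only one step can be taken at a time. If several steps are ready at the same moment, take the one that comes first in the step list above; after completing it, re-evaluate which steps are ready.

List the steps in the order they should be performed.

C and G have no prerequisites; C is listed earlier, so C is first.
Now A, G and E have their prerequisites met. A is listed earlier, so A next.
Now G and E have their prerequisites met. G is listed earlier, so G next.
Ready: F, D and E. F is listed earlier → F.
Now D and E have their prerequisites met. D is listed earlier, so D next.
That leaves E as the only ready step → E.
Ready: H and B. H is listed earlier → H.
B needed E, now all done → B.

C, A, G, F, D, E, H, B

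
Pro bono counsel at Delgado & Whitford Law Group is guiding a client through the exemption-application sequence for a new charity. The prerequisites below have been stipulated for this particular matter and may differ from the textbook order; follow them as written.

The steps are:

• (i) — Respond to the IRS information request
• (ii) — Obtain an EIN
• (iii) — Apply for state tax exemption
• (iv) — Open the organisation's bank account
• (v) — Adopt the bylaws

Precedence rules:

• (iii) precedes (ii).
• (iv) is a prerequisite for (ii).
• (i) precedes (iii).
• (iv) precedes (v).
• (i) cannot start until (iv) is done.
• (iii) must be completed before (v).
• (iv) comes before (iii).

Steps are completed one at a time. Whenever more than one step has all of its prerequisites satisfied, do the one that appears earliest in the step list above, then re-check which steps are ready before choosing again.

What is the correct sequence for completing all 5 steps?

(iv) → (i) → (iii) → (ii) → (v)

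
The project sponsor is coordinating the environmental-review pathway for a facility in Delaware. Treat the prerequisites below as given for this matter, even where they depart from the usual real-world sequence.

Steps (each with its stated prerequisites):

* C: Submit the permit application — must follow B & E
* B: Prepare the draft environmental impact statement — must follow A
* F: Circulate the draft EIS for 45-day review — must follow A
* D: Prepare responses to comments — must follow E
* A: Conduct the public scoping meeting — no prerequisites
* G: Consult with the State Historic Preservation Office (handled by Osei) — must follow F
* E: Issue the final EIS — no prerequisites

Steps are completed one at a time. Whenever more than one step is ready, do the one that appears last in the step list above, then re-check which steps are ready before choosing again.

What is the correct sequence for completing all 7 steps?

Nothing is required for E and A. E is listed later → E first.
A and D are both available; A is listed later → A.
F and B now also ready, so the ready set is {D, F, B}; D is listed later → D.
Now F and B have their prerequisites met. F is listed later, so F next.
G now also ready, so the ready set is {G, B}; G is listed later → G.
B needed A, now all done → B.
That leaves C as the only ready step → C.

E → A → D → F → G → B → C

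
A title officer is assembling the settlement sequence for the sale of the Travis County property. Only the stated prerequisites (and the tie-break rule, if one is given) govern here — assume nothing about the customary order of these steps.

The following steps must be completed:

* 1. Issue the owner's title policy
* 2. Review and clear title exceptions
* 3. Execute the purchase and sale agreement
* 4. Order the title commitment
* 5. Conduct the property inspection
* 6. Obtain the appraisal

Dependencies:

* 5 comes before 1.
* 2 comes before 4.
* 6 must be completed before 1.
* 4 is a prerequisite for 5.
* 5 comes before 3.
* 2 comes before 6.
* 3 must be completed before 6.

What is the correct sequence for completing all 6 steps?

2 4 5 3 6 1

2 is the only step with nothing outstanding, so it goes first.
4 needed 2, now all done → 4.
Next only 5 has its prerequisites met → 5.
Next only 3 has its prerequisites met → 3.
6 needed 2 and 3, now all done → 6.
1 is the only step now ready → 1.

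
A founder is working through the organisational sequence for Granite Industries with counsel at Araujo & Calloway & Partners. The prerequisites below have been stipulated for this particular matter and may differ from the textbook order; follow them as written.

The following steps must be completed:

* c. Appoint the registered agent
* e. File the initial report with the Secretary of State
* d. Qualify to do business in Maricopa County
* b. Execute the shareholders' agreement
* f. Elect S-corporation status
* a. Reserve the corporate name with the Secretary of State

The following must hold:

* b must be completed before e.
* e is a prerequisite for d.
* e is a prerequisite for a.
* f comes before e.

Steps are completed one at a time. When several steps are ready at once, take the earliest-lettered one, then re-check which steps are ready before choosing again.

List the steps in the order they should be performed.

b, c and f have no prerequisites; b has the earlier label, so b is first.
Now c and f have their prerequisites met. c has the earlier label, so c next.
f is the only step now ready → f.
e needed b and f, now all done → e.
a and d are both available; a has the earlier label → a.
d needed e, now all done → d.

b, c, f, e, a, d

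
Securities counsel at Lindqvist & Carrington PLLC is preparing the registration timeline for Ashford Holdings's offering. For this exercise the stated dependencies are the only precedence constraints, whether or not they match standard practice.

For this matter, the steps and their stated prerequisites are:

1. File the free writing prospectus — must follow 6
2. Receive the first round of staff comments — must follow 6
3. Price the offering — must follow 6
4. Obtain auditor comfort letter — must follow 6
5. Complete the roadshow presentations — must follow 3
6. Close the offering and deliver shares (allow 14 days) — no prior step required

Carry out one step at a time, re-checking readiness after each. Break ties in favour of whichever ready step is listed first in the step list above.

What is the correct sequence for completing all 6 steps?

6, 1, 2, 3, 4, 5

6 has no prerequisites → 6 first.
Ready: 1, 2, 3 and 4. 1 is listed earlier → 1.
Now 2, 3 and 4 have their prerequisites met. 2 is listed earlier, so 2 next.
Ready: 3 and 4. 3 is listed earlier → 3.
5 now also ready, so the ready set is {4, 5}; 4 is listed earlier → 4.
5 needed 3, now all done → 5.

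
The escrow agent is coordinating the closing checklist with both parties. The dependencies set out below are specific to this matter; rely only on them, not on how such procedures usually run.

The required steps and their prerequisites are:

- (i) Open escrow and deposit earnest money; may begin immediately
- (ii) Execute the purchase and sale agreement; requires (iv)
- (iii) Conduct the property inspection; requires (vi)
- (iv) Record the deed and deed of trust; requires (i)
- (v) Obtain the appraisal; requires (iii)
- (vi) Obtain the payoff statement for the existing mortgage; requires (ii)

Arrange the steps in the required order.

(i) (iv) (ii) (vi) (iii) (v)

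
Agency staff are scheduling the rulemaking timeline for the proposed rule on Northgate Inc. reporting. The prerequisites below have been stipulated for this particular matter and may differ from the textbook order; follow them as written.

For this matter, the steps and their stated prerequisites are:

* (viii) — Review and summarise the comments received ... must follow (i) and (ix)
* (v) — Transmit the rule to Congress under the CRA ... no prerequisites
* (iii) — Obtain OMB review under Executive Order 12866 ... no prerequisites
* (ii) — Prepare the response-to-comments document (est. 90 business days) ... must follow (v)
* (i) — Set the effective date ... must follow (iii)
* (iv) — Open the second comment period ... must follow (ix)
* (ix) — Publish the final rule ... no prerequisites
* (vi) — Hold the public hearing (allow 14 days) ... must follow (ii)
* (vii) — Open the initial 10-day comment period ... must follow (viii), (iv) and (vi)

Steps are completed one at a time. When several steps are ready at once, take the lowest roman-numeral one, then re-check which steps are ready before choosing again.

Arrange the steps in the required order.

Nothing is required for (iii), (v) and (ix). (iii) has the earlier label → (iii) first.
(i) now also ready, so the ready set is {(i), (v), (ix)}; (i) has the earlier label → (i).
Now (v) and (ix) have their prerequisites met. (v) has the earlier label, so (v) next.
(ii) and (ix) are both available; (ii) has the earlier label → (ii).
(vi) now also ready, so the ready set is {(vi), (ix)}; (vi) has the earlier label → (vi).
Next only (ix) has its prerequisites met → (ix).
Ready: (iv) and (viii). (iv) has the earlier label → (iv).
Next only (viii) has its prerequisites met → (viii).
That leaves (vii) as the only ready step → (vii).

(iii) → (i) → (v) → (ii) → (vi) → (ix) → (iv) → (viii) → (vii)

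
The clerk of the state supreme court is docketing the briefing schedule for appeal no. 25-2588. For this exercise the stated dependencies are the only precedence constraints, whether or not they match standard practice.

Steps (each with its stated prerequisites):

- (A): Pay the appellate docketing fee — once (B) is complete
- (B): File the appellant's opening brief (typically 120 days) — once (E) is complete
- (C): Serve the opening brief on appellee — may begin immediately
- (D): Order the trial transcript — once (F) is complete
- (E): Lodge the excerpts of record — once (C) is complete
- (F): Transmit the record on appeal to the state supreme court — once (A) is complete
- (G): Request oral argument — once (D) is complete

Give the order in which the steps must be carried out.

Only (C) has no prerequisites, so it is first.
Next only (E) has its prerequisites met → (E).
(B) needed (E), now all done → (B).
(A) needed (B), now all done → (A).
Next only (F) has its prerequisites met → (F).
Next only (D) has its prerequisites met → (D).
(G) needed (D), now all done → (G).

(C), (E), (B), (A), (F), (D), (G)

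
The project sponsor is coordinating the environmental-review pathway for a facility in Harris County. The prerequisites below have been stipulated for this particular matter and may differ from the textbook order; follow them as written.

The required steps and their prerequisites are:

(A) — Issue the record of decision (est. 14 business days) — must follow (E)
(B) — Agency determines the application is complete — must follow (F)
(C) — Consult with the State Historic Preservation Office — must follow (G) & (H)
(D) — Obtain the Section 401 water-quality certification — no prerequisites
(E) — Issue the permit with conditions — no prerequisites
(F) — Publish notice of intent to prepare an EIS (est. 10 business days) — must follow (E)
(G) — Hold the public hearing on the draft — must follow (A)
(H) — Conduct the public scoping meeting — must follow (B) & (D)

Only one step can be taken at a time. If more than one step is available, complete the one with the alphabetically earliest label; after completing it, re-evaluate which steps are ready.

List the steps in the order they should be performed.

(D) and (E) have no prerequisites; (D) has the earlier label, so (D) is first.
That leaves (E) as the only ready step → (E).
Ready: (A) and (F). (A) has the earlier label → (A).
(G) now also ready, so the ready set is {(F), (G)}; (F) has the earlier label → (F).
(B) now also ready, so the ready set is {(B), (G)}; (B) has the earlier label → (B).
(G) and (H) are both available; (G) has the earlier label → (G).
That leaves (H) as the only ready step → (H).
(C) needed (G) and (H), now all done → (C).

(D) → (E) → (A) → (F) → (B) → (G) → (H) → (C)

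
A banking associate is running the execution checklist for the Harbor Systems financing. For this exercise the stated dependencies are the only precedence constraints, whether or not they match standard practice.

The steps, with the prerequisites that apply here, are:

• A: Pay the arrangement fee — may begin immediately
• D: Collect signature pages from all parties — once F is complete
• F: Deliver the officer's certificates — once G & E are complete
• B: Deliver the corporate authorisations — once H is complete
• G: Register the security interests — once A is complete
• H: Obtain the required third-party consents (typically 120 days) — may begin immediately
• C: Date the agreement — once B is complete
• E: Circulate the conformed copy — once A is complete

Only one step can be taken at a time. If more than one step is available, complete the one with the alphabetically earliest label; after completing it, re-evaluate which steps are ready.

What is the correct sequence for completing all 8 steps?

A E G F D H B C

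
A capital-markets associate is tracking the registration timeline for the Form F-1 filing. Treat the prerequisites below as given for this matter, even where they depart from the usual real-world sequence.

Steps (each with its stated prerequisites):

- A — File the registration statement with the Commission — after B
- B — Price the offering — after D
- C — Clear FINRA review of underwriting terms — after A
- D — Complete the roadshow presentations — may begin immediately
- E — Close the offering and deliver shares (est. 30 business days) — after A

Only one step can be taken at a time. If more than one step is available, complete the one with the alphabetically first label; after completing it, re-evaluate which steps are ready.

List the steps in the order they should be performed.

D is the only step with nothing outstanding, so it goes first.
B needed D, now all done → B.
Next only A has its prerequisites met → A.
C and E are both available; C has the earlier label → C.
Next only E has its prerequisites met → E.

D B A C E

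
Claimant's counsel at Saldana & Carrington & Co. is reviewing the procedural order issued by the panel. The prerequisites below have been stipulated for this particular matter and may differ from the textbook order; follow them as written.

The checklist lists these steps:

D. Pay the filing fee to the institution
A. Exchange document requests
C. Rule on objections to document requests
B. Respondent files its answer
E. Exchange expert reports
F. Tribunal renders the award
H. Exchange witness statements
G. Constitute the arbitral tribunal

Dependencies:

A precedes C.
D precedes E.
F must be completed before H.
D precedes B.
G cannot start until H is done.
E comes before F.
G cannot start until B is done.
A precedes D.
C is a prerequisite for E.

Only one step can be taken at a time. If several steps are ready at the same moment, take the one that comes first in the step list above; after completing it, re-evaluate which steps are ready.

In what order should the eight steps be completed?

A has no prerequisites → A first.
D and C are both available; D is listed earlier → D.
C and B are both available; C is listed earlier → C.
Now B and E have their prerequisites met. B is listed earlier, so B next.
E is the only step now ready → E.
That leaves F as the only ready step → F.
H is the only step now ready → H.
That leaves G as the only ready step → G.

A D C B E F H G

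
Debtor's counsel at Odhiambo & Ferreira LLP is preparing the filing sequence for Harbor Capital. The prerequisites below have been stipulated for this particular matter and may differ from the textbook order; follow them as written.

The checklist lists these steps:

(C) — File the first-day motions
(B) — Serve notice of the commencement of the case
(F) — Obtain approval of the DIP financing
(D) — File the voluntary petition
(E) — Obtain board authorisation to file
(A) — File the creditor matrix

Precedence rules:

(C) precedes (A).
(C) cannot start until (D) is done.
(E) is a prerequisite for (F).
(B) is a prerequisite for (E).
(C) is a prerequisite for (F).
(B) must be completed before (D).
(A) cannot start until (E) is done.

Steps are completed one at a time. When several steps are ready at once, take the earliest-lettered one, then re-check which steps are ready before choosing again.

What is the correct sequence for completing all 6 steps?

(B) → (D) → (C) → (E) → (A) → (F)

(B) has no prerequisites → (B) first.
Ready: (D) and (E). (D) has the earlier label → (D).
Ready: (C) and (E). (C) has the earlier label → (C).
(E) needed (B), now all done → (E).
Now (A) and (F) have their prerequisites met. (A) has the earlier label, so (A) next.
(F) needed (C) and (E), now all done → (F).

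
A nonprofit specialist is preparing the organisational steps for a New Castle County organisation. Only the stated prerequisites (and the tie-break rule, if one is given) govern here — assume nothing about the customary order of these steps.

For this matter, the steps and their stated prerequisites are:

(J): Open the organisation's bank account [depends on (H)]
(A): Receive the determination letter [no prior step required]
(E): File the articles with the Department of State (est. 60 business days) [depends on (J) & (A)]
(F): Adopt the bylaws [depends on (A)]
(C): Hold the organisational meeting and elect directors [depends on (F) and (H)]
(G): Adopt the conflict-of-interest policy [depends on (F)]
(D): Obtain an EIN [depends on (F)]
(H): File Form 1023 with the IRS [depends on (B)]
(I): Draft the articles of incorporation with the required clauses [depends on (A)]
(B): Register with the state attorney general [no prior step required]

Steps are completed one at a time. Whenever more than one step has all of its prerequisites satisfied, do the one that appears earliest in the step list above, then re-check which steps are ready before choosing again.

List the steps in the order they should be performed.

(A) (F) (G) (D) (I) (B) (H) (J) (E) (C)

Nothing is required for (A) and (B). (A) is listed earlier → (A) first.
(F) and (I) now also ready, so the ready set is {(F), (I), (B)}; (F) is listed earlier → (F).
(G) and (D) now also ready, so the ready set is {(G), (D), (I), (B)}; (G) is listed earlier → (G).
(D), (I) and (B) are all available; (D) is listed earlier → (D).
(I) and (B) are both available; (I) is listed earlier → (I).
(B) is the only step now ready → (B).
(H) needed (B), now all done → (H).
Now (J) and (C) have their prerequisites met. (J) is listed earlier, so (J) next.
(E) and (C) are both available; (E) is listed earlier → (E).
(C) is the only step now ready → (C).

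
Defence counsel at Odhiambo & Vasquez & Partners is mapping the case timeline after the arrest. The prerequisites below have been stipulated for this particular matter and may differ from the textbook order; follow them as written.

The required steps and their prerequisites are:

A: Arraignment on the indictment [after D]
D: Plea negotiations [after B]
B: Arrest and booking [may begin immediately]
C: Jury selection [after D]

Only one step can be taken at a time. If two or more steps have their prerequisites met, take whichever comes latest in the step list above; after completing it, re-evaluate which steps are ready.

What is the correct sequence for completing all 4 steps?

B → D → C → A

B is the only step with nothing outstanding, so it goes first.
D needed B, now all done → D.
Now C and A have their prerequisites met. C is listed later, so C next.
A needed D, now all done → A.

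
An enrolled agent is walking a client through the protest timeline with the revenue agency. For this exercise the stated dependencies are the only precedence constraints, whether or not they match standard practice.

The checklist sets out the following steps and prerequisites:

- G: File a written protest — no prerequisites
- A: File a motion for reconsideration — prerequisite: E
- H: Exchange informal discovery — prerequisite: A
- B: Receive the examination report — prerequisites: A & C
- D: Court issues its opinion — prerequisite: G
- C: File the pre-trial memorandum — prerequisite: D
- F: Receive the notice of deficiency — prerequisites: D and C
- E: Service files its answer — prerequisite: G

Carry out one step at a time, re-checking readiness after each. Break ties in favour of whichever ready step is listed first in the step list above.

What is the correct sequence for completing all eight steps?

G → D → C → F → E → A → H → B

G has no prerequisites → G first.
D and E are both available; D is listed earlier → D.
C now also ready, so the ready set is {C, E}; C is listed earlier → C.
F now also ready, so the ready set is {F, E}; F is listed earlier → F.
E needed G, now all done → E.
That leaves A as the only ready step → A.
Ready: H and B. H is listed earlier → H.
B is the only step now ready → B.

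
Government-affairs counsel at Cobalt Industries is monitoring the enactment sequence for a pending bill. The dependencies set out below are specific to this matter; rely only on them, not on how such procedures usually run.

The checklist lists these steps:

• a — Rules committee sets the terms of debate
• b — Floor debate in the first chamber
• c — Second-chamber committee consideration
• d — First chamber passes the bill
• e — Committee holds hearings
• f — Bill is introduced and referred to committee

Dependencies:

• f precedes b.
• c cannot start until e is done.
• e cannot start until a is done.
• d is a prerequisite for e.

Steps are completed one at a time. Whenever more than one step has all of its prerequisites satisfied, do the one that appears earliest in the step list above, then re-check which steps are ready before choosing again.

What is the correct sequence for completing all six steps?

a, d, e, c, f, b

Nothing is required for a, d and f. a is listed earlier → a first.
Now d and f have their prerequisites met. d is listed earlier, so d next.
e and f are both available; e is listed earlier → e.
c now also ready, so the ready set is {c, f}; c is listed earlier → c.
That leaves f as the only ready step → f.
b is the only step now ready → b.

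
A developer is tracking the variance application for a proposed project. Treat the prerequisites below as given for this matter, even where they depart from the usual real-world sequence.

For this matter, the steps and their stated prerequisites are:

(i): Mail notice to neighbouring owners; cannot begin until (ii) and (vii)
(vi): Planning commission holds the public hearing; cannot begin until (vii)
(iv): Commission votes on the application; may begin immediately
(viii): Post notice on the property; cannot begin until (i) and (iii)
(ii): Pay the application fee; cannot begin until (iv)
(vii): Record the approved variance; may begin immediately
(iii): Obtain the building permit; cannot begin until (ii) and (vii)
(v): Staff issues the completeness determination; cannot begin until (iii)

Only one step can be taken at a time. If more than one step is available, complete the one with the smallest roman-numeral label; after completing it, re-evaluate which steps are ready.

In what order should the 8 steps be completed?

Nothing is required for (iv) and (vii). (iv) has the earlier label → (iv) first.
(ii) now also ready, so the ready set is {(ii), (vii)}; (ii) has the earlier label → (ii).
That leaves (vii) as the only ready step → (vii).
Now (i), (iii) and (vi) have their prerequisites met. (i) has the earlier label, so (i) next.
(iii) and (vi) are both available; (iii) has the earlier label → (iii).
Now (v), (vi) and (viii) have their prerequisites met. (v) has the earlier label, so (v) next.
(vi) and (viii) are both available; (vi) has the earlier label → (vi).
That leaves (viii) as the only ready step → (viii).

(iv), (ii), (vii), (i), (iii), (v), (vi), (viii)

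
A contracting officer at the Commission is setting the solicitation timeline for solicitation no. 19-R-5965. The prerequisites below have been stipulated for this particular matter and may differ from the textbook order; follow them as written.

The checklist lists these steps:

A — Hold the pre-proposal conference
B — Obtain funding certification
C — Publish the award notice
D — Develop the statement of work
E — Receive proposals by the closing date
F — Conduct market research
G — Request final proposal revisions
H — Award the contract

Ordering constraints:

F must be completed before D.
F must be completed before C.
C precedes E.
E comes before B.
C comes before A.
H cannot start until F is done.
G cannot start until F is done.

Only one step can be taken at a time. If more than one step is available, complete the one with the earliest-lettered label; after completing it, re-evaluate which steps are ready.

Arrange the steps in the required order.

Only F has no prerequisites, so it is first.
Now C, D, G and H have their prerequisites met. C has the earlier label, so C next.
A and E now also ready, so the ready set is {A, D, E, G, H}; A has the earlier label → A.
D, E, G and H are all available; D has the earlier label → D.
Ready: E, G and H. E has the earlier label → E.
Now B, G and H have their prerequisites met. B has the earlier label, so B next.
Now G and H have their prerequisites met. G has the earlier label, so G next.
H needed F, now all done → H.

F, C, A, D, E, B, G, H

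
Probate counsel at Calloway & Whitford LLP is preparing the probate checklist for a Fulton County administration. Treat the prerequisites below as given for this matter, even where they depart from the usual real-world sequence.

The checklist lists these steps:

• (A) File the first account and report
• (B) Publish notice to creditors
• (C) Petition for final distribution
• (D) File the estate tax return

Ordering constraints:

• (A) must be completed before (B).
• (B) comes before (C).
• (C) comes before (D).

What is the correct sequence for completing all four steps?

(A) (B) (C) (D)

Only (A) has no prerequisites, so it is first.
Next only (B) has its prerequisites met → (B).
That leaves (C) as the only ready step → (C).
(D) needed (C), now all done → (D).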